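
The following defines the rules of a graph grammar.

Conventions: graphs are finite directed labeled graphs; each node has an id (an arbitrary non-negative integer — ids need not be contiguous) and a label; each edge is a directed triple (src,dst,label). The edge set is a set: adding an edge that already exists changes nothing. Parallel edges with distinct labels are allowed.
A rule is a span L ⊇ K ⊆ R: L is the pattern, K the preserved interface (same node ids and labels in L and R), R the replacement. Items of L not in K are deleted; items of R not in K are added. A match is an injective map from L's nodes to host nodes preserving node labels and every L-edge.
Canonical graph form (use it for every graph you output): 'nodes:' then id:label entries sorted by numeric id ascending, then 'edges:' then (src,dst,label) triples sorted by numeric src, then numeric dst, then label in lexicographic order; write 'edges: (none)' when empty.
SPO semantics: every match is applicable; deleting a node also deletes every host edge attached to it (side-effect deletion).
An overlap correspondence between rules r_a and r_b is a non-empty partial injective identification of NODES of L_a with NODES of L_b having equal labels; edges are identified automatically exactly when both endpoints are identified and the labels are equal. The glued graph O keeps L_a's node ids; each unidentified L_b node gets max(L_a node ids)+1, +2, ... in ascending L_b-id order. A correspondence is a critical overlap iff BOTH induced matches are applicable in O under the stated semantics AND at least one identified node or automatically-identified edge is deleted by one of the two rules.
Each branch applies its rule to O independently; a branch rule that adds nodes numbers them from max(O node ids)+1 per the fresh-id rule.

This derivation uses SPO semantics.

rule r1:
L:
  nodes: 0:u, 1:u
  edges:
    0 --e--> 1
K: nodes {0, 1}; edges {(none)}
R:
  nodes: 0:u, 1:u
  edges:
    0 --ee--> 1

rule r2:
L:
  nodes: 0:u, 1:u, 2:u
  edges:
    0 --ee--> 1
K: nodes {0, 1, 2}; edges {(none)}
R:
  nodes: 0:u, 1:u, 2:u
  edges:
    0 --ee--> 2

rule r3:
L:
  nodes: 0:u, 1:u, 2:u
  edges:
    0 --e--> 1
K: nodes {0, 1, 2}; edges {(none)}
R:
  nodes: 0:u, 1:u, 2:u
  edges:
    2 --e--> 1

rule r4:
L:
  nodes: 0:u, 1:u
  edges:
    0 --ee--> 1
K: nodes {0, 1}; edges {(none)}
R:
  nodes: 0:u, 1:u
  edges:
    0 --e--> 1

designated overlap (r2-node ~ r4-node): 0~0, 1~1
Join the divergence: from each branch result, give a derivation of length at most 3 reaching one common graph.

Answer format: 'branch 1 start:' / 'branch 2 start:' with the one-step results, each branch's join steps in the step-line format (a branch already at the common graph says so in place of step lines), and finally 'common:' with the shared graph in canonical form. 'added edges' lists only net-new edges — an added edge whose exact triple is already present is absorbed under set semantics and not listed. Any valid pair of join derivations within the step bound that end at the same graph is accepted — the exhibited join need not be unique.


branch 1 start:
nodes: 0:u, 1:u, 2:u
edges: (0,2,ee)
branch 2 start:
nodes: 0:u, 1:u, 2:u
edges: (0,1,e)
branch 1 step 1: rule r2; match: 0->0, 1->2, 2->1; deleted nodes (none); deleted edges (0,2,ee); added nodes (none); added edges (0,1,ee); result: nodes: 0:u, 1:u, 2:u edges: (0,1,ee)
branch 2 step 1: rule r1; match: 0->0, 1->1; deleted nodes (none); deleted edges (0,1,e); added nodes (none); added edges (0,1,ee); result: nodes: 0:u, 1:u, 2:u edges: (0,1,ee)
common:
nodes: 0:u, 1:u, 2:u
edges: (0,1,ee)


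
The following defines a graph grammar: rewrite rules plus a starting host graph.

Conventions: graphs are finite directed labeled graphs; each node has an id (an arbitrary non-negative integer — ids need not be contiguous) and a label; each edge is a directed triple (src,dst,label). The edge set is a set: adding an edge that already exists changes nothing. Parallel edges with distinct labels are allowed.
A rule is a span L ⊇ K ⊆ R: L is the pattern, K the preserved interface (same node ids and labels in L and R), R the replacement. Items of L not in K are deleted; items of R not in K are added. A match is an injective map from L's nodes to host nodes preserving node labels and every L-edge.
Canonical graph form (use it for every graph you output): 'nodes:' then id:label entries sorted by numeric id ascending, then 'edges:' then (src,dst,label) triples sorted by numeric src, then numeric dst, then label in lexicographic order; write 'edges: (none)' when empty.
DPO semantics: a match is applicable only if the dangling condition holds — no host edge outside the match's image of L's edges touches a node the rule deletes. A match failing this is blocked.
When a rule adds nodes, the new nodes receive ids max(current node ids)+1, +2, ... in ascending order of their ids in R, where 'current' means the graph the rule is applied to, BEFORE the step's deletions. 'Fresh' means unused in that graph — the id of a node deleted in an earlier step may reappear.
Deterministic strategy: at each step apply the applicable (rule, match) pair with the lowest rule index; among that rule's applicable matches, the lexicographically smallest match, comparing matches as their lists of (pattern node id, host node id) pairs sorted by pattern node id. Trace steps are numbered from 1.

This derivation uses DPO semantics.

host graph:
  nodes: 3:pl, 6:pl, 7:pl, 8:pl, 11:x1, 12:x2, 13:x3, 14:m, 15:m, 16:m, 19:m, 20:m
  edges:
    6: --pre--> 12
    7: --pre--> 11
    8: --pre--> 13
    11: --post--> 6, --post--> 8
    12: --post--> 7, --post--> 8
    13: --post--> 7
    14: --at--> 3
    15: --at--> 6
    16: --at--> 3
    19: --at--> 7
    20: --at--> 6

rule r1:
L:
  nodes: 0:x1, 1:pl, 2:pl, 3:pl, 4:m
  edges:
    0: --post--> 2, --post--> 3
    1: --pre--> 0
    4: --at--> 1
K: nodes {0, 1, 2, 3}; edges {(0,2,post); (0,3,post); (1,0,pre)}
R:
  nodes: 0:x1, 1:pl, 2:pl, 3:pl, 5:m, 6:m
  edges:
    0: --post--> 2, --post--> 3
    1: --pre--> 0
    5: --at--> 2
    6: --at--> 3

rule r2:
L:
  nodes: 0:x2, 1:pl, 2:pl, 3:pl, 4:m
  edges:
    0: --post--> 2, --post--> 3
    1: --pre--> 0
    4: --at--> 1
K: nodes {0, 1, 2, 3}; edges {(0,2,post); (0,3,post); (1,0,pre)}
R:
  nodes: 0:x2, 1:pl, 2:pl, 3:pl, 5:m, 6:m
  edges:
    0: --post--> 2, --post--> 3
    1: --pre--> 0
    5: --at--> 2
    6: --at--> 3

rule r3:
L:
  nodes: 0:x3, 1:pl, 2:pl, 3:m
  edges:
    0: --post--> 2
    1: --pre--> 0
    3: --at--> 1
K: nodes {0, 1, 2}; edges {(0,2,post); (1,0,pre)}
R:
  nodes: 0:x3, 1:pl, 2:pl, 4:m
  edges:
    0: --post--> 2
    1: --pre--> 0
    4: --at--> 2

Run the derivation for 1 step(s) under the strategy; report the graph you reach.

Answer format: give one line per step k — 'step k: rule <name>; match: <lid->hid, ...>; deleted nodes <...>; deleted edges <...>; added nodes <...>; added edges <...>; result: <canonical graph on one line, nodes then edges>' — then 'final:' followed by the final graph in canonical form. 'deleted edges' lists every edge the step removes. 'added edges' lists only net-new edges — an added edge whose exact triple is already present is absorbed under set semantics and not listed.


step 1: rule r1; match: 0->11, 1->7, 2->6, 3->8, 4->19; deleted nodes 19; deleted edges (19,7,at); added nodes 21, 22; added edges (21,6,at); (22,8,at); result: nodes: 3:pl, 6:pl, 7:pl, 8:pl, 11:x1, 12:x2, 13:x3, 14:m, 15:m, 16:m, 20:m, 21:m, 22:m edges: (6,12,pre); (7,11,pre); (8,13,pre); (11,6,post); (11,8,post); (12,7,post); (12,8,post); (13,7,post); (14,3,at); (15,6,at); (16,3,at); (20,6,at); (21,6,at); (22,8,at)
final:
nodes: 3:pl, 6:pl, 7:pl, 8:pl, 11:x1, 12:x2, 13:x3, 14:m, 15:m, 16:m, 20:m, 21:m, 22:m
edges: (6,12,pre); (7,11,pre); (8,13,pre); (11,6,post); (11,8,post); (12,7,post); (12,8,post); (13,7,post); (14,3,at); (15,6,at); (16,3,at); (20,6,at); (21,6,at); (22,8,at)


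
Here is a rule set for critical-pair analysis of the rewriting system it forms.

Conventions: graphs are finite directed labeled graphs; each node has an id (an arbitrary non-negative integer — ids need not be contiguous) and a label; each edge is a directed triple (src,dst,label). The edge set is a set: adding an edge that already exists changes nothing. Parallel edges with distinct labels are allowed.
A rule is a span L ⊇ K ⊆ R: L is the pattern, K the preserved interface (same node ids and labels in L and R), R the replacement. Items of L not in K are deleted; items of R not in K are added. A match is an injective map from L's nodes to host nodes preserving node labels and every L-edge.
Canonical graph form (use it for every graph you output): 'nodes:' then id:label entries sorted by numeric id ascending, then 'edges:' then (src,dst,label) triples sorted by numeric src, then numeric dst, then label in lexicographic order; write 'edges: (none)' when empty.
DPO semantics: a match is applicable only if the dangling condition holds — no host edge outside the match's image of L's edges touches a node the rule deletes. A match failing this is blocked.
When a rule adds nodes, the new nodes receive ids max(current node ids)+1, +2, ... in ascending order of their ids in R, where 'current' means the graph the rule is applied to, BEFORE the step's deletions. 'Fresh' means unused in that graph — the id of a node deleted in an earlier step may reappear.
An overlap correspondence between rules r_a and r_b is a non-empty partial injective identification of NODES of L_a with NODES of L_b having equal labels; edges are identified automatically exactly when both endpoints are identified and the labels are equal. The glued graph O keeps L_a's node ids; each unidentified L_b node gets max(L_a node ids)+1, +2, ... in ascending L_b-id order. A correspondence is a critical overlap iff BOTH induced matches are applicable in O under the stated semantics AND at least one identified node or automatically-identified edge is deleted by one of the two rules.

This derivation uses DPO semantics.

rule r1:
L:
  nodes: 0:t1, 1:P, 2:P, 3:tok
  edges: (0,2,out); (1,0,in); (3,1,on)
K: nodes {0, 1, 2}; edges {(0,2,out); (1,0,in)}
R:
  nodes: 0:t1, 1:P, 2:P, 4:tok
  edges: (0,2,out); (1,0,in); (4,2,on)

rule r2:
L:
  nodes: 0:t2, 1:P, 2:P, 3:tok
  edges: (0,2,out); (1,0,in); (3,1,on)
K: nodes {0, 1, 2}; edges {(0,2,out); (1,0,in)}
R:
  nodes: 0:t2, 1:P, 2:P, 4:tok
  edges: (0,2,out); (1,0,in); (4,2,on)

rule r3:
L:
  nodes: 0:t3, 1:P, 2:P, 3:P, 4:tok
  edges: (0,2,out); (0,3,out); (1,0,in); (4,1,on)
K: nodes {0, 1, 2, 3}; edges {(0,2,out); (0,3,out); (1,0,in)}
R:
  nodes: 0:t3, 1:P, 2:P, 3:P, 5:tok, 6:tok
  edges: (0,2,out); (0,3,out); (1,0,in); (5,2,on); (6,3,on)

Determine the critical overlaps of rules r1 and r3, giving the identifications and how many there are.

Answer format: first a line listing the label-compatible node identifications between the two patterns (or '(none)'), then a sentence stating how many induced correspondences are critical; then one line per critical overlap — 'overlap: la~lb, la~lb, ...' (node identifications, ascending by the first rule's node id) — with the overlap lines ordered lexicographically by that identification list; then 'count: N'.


label-compatible node identifications between L(r1) and L(r3): 1~1, 1~2, 1~3, 2~1, 2~2, 2~3, 3~4
3 of the induced correspondences are critical overlaps of r1 and r3.
overlap: 1~1, 2~2, 3~4
overlap: 1~1, 2~3, 3~4
overlap: 1~1, 3~4
count: 3


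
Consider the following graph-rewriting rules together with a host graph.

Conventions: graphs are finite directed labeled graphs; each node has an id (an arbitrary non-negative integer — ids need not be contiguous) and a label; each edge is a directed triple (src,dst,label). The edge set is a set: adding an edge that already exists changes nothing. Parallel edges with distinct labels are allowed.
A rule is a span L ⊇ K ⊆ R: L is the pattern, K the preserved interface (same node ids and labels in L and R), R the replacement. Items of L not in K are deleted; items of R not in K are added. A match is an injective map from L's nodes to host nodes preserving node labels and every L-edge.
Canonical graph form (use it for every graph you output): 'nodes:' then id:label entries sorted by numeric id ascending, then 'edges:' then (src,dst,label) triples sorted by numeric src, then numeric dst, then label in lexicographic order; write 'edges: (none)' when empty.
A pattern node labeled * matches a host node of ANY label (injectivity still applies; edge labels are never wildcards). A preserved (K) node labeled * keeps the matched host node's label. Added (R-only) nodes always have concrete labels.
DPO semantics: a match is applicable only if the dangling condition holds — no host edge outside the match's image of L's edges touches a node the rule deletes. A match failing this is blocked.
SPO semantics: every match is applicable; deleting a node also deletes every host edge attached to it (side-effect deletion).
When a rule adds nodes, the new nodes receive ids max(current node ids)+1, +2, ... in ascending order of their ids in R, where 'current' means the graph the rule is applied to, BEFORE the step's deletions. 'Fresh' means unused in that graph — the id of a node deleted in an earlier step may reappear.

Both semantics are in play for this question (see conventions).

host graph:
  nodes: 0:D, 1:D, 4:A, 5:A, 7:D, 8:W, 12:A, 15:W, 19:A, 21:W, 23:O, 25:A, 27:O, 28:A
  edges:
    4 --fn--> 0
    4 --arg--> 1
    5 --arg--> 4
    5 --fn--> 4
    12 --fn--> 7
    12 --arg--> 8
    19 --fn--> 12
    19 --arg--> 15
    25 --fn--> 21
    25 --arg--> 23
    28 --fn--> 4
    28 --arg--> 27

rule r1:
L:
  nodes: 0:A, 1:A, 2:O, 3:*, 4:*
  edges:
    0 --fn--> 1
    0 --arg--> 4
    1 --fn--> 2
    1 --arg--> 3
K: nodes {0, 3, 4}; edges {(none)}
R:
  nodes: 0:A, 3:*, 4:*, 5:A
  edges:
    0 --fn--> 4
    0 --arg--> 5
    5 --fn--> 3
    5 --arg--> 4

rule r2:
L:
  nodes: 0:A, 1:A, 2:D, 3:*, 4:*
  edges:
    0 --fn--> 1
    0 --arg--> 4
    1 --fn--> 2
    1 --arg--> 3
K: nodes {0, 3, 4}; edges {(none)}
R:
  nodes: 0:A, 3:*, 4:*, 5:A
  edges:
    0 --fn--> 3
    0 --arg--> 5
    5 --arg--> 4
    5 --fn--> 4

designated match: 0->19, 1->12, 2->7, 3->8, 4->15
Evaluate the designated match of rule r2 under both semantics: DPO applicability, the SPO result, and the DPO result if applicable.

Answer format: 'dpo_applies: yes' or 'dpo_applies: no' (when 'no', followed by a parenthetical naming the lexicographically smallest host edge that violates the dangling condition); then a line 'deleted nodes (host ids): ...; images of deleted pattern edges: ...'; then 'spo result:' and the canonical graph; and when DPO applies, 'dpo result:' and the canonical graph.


dpo_applies: yes
deleted nodes (host ids): 7, 12; images of deleted pattern edges: (12,7,fn); (12,8,arg); (19,12,fn); (19,15,arg)
spo result:
nodes: 0:D, 1:D, 4:A, 5:A, 8:W, 15:W, 19:A, 21:W, 23:O, 25:A, 27:O, 28:A, 29:A
edges: (4,0,fn); (4,1,arg); (5,4,arg); (5,4,fn); (19,8,fn); (19,29,arg); (25,21,fn); (25,23,arg); (28,4,fn); (28,27,arg); (29,15,arg); (29,15,fn)
dpo result:
nodes: 0:D, 1:D, 4:A, 5:A, 8:W, 15:W, 19:A, 21:W, 23:O, 25:A, 27:O, 28:A, 29:A
edges: (4,0,fn); (4,1,arg); (5,4,arg); (5,4,fn); (19,8,fn); (19,29,arg); (25,21,fn); (25,23,arg); (28,4,fn); (28,27,arg); (29,15,arg); (29,15,fn)


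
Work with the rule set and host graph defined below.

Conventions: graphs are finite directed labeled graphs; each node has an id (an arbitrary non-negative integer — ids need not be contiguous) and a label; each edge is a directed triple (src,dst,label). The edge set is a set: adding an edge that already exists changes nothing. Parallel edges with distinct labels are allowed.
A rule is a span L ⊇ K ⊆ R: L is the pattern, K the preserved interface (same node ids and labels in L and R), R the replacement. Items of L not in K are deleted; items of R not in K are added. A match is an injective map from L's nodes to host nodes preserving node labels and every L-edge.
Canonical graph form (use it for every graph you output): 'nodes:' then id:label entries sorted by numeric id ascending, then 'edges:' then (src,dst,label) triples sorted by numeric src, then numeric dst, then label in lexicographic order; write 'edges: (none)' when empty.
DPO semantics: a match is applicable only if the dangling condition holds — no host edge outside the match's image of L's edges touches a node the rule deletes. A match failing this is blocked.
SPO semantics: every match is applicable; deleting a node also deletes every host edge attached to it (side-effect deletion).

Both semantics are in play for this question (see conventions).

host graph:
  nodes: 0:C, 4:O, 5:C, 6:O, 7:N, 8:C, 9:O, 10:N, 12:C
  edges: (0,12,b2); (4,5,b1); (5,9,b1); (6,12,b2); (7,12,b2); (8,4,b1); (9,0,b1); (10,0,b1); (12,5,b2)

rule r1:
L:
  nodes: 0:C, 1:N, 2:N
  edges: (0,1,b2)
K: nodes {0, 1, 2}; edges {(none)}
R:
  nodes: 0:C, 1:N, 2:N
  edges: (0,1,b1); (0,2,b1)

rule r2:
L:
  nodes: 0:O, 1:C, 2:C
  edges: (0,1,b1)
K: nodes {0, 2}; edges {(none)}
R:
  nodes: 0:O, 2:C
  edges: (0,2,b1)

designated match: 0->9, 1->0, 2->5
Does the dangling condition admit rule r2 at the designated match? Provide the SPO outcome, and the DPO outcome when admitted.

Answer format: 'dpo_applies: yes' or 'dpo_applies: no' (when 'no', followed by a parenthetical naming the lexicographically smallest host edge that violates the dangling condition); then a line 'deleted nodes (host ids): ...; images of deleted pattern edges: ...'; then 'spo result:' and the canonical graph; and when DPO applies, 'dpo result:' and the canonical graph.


dpo_applies: no
(the rule deletes node 0, which keeps host edge (0,12,b2) outside the match image — the dangling condition fails, DPO blocks; SPO proceeds and side-deletes such edges)
deleted nodes (host ids): 0; images of deleted pattern edges: (9,0,b1)
spo result:
nodes: 4:O, 5:C, 6:O, 7:N, 8:C, 9:O, 10:N, 12:C
edges: (4,5,b1); (5,9,b1); (6,12,b2); (7,12,b2); (8,4,b1); (9,5,b1); (12,5,b2)


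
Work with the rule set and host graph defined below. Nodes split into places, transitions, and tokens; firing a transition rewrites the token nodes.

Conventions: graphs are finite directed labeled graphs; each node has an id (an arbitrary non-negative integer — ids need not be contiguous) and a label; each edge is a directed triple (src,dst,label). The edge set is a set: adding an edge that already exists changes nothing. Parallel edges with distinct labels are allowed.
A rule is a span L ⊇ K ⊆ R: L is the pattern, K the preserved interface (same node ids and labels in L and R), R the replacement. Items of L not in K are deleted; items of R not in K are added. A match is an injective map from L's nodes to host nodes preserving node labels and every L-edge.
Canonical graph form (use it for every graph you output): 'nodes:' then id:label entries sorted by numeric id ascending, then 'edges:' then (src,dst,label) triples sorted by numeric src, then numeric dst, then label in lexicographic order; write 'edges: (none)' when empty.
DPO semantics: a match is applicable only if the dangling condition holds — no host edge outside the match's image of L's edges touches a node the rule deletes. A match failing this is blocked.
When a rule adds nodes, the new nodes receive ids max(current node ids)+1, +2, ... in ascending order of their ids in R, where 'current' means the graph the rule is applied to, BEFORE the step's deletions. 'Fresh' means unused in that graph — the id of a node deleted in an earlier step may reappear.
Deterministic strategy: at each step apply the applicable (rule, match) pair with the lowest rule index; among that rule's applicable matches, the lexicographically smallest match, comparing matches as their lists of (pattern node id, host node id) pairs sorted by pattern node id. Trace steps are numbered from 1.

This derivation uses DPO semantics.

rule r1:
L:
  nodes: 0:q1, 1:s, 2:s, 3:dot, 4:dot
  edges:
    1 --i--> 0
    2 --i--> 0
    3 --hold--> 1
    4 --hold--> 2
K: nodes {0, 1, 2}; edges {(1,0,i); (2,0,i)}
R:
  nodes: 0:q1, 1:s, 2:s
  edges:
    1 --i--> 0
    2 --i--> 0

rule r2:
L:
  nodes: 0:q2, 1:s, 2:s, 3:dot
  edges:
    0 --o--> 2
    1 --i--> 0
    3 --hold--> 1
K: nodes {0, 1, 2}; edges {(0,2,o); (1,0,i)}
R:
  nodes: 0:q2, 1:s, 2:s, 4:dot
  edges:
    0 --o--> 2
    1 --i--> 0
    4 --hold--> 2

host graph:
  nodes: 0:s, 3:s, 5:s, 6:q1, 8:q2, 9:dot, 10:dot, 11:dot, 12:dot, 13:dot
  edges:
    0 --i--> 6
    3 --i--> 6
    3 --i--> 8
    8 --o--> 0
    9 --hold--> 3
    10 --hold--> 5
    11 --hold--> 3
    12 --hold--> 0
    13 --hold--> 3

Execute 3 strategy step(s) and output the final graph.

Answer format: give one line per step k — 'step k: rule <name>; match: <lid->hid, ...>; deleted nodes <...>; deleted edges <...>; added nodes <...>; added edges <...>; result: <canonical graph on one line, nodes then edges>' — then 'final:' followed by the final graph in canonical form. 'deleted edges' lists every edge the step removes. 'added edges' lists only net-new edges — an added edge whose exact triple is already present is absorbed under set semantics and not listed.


step 1: rule r1; match: 0->6, 1->0, 2->3, 3->12, 4->9; deleted nodes 9, 12; deleted edges (9,3,hold); (12,0,hold); added nodes (none); added edges (none); result: nodes: 0:s, 3:s, 5:s, 6:q1, 8:q2, 10:dot, 11:dot, 13:dot edges: (0,6,i); (3,6,i); (3,8,i); (8,0,o); (10,5,hold); (11,3,hold); (13,3,hold)
step 2: rule r2; match: 0->8, 1->3, 2->0, 3->11; deleted nodes 11; deleted edges (11,3,hold); added nodes 14; added edges (14,0,hold); result: nodes: 0:s, 3:s, 5:s, 6:q1, 8:q2, 10:dot, 13:dot, 14:dot edges: (0,6,i); (3,6,i); (3,8,i); (8,0,o); (10,5,hold); (13,3,hold); (14,0,hold)
step 3: rule r1; match: 0->6, 1->0, 2->3, 3->14, 4->13; deleted nodes 13, 14; deleted edges (13,3,hold); (14,0,hold); added nodes (none); added edges (none); result: nodes: 0:s, 3:s, 5:s, 6:q1, 8:q2, 10:dot edges: (0,6,i); (3,6,i); (3,8,i); (8,0,o); (10,5,hold)
final:
nodes: 0:s, 3:s, 5:s, 6:q1, 8:q2, 10:dot
edges: (0,6,i); (3,6,i); (3,8,i); (8,0,o); (10,5,hold)


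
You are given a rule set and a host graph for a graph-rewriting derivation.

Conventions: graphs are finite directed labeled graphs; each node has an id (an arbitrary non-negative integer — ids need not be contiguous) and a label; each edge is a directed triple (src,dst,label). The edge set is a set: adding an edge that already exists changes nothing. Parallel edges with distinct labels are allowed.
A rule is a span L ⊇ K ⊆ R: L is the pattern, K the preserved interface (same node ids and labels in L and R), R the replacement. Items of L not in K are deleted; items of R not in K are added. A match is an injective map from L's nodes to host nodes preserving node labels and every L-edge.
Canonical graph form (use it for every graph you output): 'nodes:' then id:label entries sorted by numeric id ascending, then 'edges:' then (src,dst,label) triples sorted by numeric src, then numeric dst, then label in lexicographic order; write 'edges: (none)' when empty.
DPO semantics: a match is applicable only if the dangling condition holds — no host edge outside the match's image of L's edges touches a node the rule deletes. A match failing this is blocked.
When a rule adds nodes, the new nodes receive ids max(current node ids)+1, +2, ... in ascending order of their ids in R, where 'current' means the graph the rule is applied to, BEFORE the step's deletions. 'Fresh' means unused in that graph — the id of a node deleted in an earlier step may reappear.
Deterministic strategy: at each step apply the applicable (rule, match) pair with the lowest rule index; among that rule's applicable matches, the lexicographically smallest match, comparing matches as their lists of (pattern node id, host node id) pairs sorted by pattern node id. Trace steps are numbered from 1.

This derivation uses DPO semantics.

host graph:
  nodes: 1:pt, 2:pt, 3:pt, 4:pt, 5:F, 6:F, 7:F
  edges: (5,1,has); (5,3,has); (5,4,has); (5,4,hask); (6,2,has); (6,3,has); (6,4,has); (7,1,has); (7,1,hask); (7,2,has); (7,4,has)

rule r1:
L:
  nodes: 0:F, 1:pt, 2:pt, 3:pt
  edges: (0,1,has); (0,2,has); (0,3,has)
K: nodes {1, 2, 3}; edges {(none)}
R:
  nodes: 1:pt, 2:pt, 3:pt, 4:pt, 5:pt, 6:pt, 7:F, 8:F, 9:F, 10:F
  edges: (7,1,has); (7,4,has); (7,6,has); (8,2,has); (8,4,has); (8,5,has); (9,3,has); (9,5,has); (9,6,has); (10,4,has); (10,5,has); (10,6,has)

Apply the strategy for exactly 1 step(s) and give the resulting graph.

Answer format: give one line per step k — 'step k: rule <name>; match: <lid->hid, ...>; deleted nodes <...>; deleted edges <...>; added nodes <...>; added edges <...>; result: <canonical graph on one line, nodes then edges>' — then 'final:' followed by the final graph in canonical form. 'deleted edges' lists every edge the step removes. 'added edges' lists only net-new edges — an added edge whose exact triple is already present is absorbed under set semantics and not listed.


step 1: rule r1; match: 0->6, 1->2, 2->3, 3->4; deleted nodes 6; deleted edges (6,2,has); (6,3,has); (6,4,has); added nodes 8, 9, 10, 11, 12, 13, 14; added edges (11,2,has); (11,8,has); (11,10,has); (12,3,has); (12,8,has); (12,9,has); (13,4,has); (13,9,has); (13,10,has); (14,8,has); (14,9,has); (14,10,has); result: nodes: 1:pt, 2:pt, 3:pt, 4:pt, 5:F, 7:F, 8:pt, 9:pt, 10:pt, 11:F, 12:F, 13:F, 14:F edges: (5,1,has); (5,3,has); (5,4,has); (5,4,hask); (7,1,has); (7,1,hask); (7,2,has); (7,4,has); (11,2,has); (11,8,has); (11,10,has); (12,3,has); (12,8,has); (12,9,has); (13,4,has); (13,9,has); (13,10,has); (14,8,has); (14,9,has); (14,10,has)
final:
nodes: 1:pt, 2:pt, 3:pt, 4:pt, 5:F, 7:F, 8:pt, 9:pt, 10:pt, 11:F, 12:F, 13:F, 14:F
edges: (5,1,has); (5,3,has); (5,4,has); (5,4,hask); (7,1,has); (7,1,hask); (7,2,has); (7,4,has); (11,2,has); (11,8,has); (11,10,has); (12,3,has); (12,8,has); (12,9,has); (13,4,has); (13,9,has); (13,10,has); (14,8,has); (14,9,has); (14,10,has)


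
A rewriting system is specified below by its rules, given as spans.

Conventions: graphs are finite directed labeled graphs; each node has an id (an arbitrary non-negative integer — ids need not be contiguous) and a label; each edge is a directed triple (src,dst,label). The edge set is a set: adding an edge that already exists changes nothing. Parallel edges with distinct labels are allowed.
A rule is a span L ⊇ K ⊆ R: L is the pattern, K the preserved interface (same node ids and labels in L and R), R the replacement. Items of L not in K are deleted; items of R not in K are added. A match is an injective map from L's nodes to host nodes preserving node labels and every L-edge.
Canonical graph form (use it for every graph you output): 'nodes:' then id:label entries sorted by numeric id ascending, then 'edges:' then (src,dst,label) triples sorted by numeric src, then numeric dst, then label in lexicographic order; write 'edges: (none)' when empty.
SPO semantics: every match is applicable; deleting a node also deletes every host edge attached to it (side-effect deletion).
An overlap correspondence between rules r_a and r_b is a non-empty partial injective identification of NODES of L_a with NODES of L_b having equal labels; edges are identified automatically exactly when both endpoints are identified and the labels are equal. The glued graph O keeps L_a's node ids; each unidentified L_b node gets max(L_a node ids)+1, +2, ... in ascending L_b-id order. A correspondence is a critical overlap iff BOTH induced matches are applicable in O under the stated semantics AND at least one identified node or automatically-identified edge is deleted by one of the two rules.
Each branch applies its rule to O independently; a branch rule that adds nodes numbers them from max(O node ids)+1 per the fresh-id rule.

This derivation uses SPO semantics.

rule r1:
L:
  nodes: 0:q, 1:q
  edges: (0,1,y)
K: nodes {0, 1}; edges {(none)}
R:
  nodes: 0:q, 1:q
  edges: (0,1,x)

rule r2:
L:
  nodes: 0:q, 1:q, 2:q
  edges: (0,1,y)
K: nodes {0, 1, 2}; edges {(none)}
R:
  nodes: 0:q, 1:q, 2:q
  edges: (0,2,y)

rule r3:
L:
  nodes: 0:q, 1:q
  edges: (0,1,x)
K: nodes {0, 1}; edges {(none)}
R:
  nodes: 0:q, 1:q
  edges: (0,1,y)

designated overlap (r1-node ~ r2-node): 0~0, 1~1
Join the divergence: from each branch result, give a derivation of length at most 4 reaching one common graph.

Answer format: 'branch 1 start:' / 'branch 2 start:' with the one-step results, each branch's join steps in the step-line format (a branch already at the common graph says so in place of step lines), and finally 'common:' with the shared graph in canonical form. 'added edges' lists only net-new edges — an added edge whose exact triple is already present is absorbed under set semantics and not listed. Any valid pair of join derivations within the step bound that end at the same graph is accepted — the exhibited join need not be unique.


branch 1 start:
nodes: 0:q, 1:q, 2:q
edges: (0,1,x)
branch 2 start:
nodes: 0:q, 1:q, 2:q
edges: (0,2,y)
branch 1 step 1: rule r3; match: 0->0, 1->1; deleted nodes (none); deleted edges (0,1,x); added nodes (none); added edges (0,1,y); result: nodes: 0:q, 1:q, 2:q edges: (0,1,y)
branch 2 step 1: rule r2; match: 0->0, 1->2, 2->1; deleted nodes (none); deleted edges (0,2,y); added nodes (none); added edges (0,1,y); result: nodes: 0:q, 1:q, 2:q edges: (0,1,y)
common:
nodes: 0:q, 1:q, 2:q
edges: (0,1,y)


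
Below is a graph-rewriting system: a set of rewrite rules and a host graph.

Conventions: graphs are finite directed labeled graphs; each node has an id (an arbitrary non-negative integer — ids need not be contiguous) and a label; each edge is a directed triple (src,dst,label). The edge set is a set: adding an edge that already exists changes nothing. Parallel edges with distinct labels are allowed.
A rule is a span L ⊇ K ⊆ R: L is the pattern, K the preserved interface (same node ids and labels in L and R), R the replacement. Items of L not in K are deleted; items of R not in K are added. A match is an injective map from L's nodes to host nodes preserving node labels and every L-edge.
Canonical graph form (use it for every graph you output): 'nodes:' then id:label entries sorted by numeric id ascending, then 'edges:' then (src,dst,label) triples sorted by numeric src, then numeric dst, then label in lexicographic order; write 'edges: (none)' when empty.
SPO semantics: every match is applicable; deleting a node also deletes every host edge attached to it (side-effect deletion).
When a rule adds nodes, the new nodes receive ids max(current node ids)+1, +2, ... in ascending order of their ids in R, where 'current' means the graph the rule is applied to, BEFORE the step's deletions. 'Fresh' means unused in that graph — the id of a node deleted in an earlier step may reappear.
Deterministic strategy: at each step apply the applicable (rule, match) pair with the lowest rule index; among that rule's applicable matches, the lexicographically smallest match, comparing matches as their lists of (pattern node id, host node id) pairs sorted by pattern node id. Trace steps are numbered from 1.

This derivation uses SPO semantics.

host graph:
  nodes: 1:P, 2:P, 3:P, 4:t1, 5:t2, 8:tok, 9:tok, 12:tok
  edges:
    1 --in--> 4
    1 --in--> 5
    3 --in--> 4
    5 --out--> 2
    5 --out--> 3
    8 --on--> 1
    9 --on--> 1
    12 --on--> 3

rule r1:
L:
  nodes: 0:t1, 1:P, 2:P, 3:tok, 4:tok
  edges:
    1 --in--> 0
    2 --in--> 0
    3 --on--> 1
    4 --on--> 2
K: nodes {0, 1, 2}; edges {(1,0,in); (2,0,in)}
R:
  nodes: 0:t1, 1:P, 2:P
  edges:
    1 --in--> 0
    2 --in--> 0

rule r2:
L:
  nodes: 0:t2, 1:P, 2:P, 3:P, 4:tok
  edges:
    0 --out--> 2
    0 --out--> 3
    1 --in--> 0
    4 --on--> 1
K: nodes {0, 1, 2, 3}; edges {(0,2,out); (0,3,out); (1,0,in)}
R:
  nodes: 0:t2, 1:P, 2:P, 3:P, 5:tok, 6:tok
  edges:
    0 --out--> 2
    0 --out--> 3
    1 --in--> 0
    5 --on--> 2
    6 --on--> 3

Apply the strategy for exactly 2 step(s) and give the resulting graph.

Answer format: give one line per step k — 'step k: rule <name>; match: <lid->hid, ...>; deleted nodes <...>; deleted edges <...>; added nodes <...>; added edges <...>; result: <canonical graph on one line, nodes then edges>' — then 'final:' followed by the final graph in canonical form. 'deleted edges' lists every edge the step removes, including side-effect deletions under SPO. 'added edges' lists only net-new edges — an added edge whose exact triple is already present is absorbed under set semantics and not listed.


step 1: rule r1; match: 0->4, 1->1, 2->3, 3->8, 4->12; deleted nodes 8, 12; deleted edges (8,1,on); (12,3,on); added nodes (none); added edges (none); result: nodes: 1:P, 2:P, 3:P, 4:t1, 5:t2, 9:tok edges: (1,4,in); (1,5,in); (3,4,in); (5,2,out); (5,3,out); (9,1,on)
step 2: rule r2; match: 0->5, 1->1, 2->2, 3->3, 4->9; deleted nodes 9; deleted edges (9,1,on); added nodes 10, 11; added edges (10,2,on); (11,3,on); result: nodes: 1:P, 2:P, 3:P, 4:t1, 5:t2, 10:tok, 11:tok edges: (1,4,in); (1,5,in); (3,4,in); (5,2,out); (5,3,out); (10,2,on); (11,3,on)
final:
nodes: 1:P, 2:P, 3:P, 4:t1, 5:t2, 10:tok, 11:tok
edges: (1,4,in); (1,5,in); (3,4,in); (5,2,out); (5,3,out); (10,2,on); (11,3,on)


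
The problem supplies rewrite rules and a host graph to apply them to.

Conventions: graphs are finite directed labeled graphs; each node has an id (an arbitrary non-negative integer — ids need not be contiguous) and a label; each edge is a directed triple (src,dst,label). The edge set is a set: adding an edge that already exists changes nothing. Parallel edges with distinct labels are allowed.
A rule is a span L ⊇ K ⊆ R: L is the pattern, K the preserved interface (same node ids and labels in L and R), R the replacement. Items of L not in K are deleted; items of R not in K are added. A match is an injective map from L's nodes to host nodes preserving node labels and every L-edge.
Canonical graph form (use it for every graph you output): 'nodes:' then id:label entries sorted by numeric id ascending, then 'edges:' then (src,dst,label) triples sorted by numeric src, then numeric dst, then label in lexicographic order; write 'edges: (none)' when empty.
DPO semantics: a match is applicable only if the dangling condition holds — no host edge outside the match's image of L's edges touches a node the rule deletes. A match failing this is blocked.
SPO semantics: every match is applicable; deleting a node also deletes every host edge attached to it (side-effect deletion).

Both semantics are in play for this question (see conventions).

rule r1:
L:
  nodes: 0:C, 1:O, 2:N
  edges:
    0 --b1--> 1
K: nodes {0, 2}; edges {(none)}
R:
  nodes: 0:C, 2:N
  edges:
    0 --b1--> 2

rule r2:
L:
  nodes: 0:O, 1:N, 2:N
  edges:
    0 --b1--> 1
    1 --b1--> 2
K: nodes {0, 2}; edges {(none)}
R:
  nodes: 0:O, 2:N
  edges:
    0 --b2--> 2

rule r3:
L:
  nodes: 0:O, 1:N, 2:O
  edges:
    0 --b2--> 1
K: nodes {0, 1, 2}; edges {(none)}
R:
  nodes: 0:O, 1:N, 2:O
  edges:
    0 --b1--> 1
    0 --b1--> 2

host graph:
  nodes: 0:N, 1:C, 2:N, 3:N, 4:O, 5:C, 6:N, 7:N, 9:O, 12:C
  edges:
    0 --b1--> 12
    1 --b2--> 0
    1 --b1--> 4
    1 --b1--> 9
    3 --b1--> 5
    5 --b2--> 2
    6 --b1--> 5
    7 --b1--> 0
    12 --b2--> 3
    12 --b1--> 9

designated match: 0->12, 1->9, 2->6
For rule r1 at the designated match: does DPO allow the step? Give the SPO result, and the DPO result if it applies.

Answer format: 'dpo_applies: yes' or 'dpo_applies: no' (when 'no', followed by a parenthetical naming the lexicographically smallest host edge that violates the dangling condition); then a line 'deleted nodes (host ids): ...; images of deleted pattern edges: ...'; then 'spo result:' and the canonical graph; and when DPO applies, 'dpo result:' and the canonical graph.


dpo_applies: no
(the rule deletes node 9, which keeps host edge (1,9,b1) outside the match image — the dangling condition fails, DPO blocks; SPO proceeds and side-deletes such edges)
deleted nodes (host ids): 9; images of deleted pattern edges: (12,9,b1)
spo result:
nodes: 0:N, 1:C, 2:N, 3:N, 4:O, 5:C, 6:N, 7:N, 12:C
edges: (0,12,b1); (1,0,b2); (1,4,b1); (3,5,b1); (5,2,b2); (6,5,b1); (7,0,b1); (12,3,b2); (12,6,b1)


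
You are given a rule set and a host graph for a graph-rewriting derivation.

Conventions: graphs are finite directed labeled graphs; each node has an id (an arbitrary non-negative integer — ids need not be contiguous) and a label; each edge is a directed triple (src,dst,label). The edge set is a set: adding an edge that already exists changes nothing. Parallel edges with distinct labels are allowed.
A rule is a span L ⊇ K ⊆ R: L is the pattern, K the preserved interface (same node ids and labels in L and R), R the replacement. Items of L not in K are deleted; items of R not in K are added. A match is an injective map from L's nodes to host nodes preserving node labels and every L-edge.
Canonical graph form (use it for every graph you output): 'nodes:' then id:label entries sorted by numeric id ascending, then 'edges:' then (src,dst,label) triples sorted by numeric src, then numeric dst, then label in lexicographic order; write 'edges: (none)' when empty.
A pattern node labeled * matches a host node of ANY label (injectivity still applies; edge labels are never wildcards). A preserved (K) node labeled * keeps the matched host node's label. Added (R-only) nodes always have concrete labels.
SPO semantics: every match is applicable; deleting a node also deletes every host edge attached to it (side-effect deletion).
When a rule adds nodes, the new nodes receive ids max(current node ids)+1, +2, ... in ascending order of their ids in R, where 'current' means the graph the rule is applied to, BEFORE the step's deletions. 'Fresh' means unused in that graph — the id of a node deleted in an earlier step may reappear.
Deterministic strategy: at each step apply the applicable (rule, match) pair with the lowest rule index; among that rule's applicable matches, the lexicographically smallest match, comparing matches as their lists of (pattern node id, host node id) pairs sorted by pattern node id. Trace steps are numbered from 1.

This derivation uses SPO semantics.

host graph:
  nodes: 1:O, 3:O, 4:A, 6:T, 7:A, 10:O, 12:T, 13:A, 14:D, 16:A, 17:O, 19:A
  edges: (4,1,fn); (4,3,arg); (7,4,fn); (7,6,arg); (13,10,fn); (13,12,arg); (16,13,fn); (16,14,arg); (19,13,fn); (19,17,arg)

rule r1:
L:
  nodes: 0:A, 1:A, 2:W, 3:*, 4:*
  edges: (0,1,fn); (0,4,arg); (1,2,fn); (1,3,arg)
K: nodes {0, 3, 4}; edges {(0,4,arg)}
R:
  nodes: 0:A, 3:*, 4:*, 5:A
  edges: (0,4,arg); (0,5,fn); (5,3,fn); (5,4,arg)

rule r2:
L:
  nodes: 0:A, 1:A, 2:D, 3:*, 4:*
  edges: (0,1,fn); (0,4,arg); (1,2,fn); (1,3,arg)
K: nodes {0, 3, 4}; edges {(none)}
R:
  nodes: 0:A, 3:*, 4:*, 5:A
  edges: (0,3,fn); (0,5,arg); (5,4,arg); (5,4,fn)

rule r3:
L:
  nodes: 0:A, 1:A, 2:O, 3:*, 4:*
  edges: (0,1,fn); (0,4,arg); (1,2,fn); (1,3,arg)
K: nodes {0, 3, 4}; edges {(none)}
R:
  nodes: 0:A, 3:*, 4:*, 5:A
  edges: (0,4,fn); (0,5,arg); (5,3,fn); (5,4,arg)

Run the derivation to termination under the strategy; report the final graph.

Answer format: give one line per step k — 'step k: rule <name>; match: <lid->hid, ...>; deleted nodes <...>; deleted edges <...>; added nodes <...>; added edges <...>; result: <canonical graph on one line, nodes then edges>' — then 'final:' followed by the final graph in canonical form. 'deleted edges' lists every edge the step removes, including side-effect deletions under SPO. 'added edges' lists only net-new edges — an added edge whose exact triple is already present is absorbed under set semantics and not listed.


step 1: rule r3; match: 0->7, 1->4, 2->1, 3->3, 4->6; deleted nodes 1, 4; deleted edges (4,1,fn); (4,3,arg); (7,4,fn); (7,6,arg); added nodes 20; added edges (7,6,fn); (7,20,arg); (20,3,fn); (20,6,arg); result: nodes: 3:O, 6:T, 7:A, 10:O, 12:T, 13:A, 14:D, 16:A, 17:O, 19:A, 20:A edges: (7,6,fn); (7,20,arg); (13,10,fn); (13,12,arg); (16,13,fn); (16,14,arg); (19,13,fn); (19,17,arg); (20,3,fn); (20,6,arg)
step 2: rule r3; match: 0->16, 1->13, 2->10, 3->12, 4->14; deleted nodes 10, 13; deleted edges (13,10,fn); (13,12,arg); (16,13,fn); (16,14,arg); (19,13,fn); added nodes 21; added edges (16,14,fn); (16,21,arg); (21,12,fn); (21,14,arg); result: nodes: 3:O, 6:T, 7:A, 12:T, 14:D, 16:A, 17:O, 19:A, 20:A, 21:A edges: (7,6,fn); (7,20,arg); (16,14,fn); (16,21,arg); (19,17,arg); (20,3,fn); (20,6,arg); (21,12,fn); (21,14,arg)
final:
nodes: 3:O, 6:T, 7:A, 12:T, 14:D, 16:A, 17:O, 19:A, 20:A, 21:A
edges: (7,6,fn); (7,20,arg); (16,14,fn); (16,21,arg); (19,17,arg); (20,3,fn); (20,6,arg); (21,12,fn); (21,14,arg)
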